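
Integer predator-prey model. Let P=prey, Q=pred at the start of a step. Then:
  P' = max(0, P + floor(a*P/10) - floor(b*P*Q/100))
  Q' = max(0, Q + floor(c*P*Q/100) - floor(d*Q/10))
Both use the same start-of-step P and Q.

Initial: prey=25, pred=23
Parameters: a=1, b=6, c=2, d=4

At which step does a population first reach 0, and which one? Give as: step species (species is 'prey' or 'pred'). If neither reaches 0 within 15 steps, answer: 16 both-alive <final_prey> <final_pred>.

Step 1: prey: 25+2-34=0; pred: 23+11-9=25
First extinction: prey at step 1

Answer: 1 prey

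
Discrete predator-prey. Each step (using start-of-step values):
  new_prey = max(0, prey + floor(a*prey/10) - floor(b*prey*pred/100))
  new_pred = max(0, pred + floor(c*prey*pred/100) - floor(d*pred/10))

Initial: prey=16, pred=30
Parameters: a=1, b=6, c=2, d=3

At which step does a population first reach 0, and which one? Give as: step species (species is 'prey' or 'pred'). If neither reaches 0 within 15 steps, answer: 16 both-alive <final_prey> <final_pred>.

Answer: 1 prey

Derivation:
Step 1: prey: 16+1-28=0; pred: 30+9-9=30
First extinction: prey at step 1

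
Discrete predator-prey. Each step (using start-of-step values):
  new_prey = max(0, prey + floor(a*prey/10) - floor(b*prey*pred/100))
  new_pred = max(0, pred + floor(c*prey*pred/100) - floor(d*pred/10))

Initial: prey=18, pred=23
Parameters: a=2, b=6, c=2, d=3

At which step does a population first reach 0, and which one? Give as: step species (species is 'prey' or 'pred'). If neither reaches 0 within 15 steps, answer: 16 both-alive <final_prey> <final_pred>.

Step 1: prey: 18+3-24=0; pred: 23+8-6=25
First extinction: prey at step 1

Answer: 1 prey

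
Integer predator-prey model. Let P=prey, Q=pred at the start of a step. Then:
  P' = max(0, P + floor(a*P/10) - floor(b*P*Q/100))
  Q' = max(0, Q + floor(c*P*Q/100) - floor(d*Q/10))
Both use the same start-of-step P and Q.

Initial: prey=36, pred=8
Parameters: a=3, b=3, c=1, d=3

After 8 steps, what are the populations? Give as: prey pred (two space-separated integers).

Step 1: prey: 36+10-8=38; pred: 8+2-2=8
Step 2: prey: 38+11-9=40; pred: 8+3-2=9
Step 3: prey: 40+12-10=42; pred: 9+3-2=10
Step 4: prey: 42+12-12=42; pred: 10+4-3=11
Step 5: prey: 42+12-13=41; pred: 11+4-3=12
Step 6: prey: 41+12-14=39; pred: 12+4-3=13
Step 7: prey: 39+11-15=35; pred: 13+5-3=15
Step 8: prey: 35+10-15=30; pred: 15+5-4=16

Answer: 30 16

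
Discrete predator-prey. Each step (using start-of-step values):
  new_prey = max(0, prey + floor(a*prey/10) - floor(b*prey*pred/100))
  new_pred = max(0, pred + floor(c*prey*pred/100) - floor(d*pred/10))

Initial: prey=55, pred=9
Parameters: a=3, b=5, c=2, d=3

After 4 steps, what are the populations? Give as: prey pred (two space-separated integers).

Step 1: prey: 55+16-24=47; pred: 9+9-2=16
Step 2: prey: 47+14-37=24; pred: 16+15-4=27
Step 3: prey: 24+7-32=0; pred: 27+12-8=31
Step 4: prey: 0+0-0=0; pred: 31+0-9=22

Answer: 0 22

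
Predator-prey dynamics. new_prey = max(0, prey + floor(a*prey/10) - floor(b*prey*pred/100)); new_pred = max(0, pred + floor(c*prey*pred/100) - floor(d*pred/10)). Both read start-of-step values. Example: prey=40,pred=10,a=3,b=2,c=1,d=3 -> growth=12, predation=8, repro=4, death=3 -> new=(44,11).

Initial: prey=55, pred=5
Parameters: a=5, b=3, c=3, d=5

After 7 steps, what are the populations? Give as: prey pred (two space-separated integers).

Step 1: prey: 55+27-8=74; pred: 5+8-2=11
Step 2: prey: 74+37-24=87; pred: 11+24-5=30
Step 3: prey: 87+43-78=52; pred: 30+78-15=93
Step 4: prey: 52+26-145=0; pred: 93+145-46=192
Step 5: prey: 0+0-0=0; pred: 192+0-96=96
Step 6: prey: 0+0-0=0; pred: 96+0-48=48
Step 7: prey: 0+0-0=0; pred: 48+0-24=24

Answer: 0 24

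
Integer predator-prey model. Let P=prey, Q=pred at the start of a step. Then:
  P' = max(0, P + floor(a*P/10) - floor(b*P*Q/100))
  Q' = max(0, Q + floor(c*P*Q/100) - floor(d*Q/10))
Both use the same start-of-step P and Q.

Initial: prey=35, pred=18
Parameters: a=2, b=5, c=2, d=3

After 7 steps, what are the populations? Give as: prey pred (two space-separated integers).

Step 1: prey: 35+7-31=11; pred: 18+12-5=25
Step 2: prey: 11+2-13=0; pred: 25+5-7=23
Step 3: prey: 0+0-0=0; pred: 23+0-6=17
Step 4: prey: 0+0-0=0; pred: 17+0-5=12
Step 5: prey: 0+0-0=0; pred: 12+0-3=9
Step 6: prey: 0+0-0=0; pred: 9+0-2=7
Step 7: prey: 0+0-0=0; pred: 7+0-2=5

Answer: 0 5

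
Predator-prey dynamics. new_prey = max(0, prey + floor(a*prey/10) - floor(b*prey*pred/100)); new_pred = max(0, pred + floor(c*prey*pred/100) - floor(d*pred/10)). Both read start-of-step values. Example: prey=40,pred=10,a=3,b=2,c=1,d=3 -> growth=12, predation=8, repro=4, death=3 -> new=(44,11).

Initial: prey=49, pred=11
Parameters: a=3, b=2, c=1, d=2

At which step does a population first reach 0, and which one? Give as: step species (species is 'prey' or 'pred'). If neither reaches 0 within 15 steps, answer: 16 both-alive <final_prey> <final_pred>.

Step 1: prey: 49+14-10=53; pred: 11+5-2=14
Step 2: prey: 53+15-14=54; pred: 14+7-2=19
Step 3: prey: 54+16-20=50; pred: 19+10-3=26
Step 4: prey: 50+15-26=39; pred: 26+13-5=34
Step 5: prey: 39+11-26=24; pred: 34+13-6=41
Step 6: prey: 24+7-19=12; pred: 41+9-8=42
Step 7: prey: 12+3-10=5; pred: 42+5-8=39
Step 8: prey: 5+1-3=3; pred: 39+1-7=33
Step 9: prey: 3+0-1=2; pred: 33+0-6=27
Step 10: prey: 2+0-1=1; pred: 27+0-5=22
Step 11: prey: 1+0-0=1; pred: 22+0-4=18
Step 12: prey: 1+0-0=1; pred: 18+0-3=15
Step 13: prey: 1+0-0=1; pred: 15+0-3=12
Step 14: prey: 1+0-0=1; pred: 12+0-2=10
Step 15: prey: 1+0-0=1; pred: 10+0-2=8
No extinction within 15 steps

Answer: 16 both-alive 1 8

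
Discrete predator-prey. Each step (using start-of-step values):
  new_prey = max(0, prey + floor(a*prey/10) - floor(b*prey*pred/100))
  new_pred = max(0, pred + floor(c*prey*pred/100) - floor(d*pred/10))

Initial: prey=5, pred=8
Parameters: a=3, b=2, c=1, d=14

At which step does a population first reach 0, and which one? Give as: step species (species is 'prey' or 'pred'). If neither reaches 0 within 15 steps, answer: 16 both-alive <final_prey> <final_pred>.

Step 1: prey: 5+1-0=6; pred: 8+0-11=0
First extinction: pred at step 1

Answer: 1 pred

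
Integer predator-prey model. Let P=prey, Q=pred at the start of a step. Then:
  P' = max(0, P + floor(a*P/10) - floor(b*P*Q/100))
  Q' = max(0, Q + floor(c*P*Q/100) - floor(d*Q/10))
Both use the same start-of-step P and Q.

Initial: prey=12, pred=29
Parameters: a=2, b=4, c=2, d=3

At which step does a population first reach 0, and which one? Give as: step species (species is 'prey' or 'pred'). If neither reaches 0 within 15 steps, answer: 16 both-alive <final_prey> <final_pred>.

Answer: 2 prey

Derivation:
Step 1: prey: 12+2-13=1; pred: 29+6-8=27
Step 2: prey: 1+0-1=0; pred: 27+0-8=19
First extinction: prey at step 2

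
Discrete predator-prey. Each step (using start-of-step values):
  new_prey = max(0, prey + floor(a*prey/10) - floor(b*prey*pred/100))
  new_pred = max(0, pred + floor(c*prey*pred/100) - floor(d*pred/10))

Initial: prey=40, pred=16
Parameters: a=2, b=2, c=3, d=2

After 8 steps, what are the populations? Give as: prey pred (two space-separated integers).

Answer: 0 29

Derivation:
Step 1: prey: 40+8-12=36; pred: 16+19-3=32
Step 2: prey: 36+7-23=20; pred: 32+34-6=60
Step 3: prey: 20+4-24=0; pred: 60+36-12=84
Step 4: prey: 0+0-0=0; pred: 84+0-16=68
Step 5: prey: 0+0-0=0; pred: 68+0-13=55
Step 6: prey: 0+0-0=0; pred: 55+0-11=44
Step 7: prey: 0+0-0=0; pred: 44+0-8=36
Step 8: prey: 0+0-0=0; pred: 36+0-7=29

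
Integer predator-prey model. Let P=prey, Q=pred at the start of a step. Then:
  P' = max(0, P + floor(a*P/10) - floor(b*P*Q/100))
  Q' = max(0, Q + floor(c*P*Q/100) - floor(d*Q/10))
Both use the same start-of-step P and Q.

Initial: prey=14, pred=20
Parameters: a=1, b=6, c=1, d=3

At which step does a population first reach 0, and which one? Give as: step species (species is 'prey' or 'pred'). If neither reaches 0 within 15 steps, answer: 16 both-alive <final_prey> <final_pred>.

Step 1: prey: 14+1-16=0; pred: 20+2-6=16
First extinction: prey at step 1

Answer: 1 prey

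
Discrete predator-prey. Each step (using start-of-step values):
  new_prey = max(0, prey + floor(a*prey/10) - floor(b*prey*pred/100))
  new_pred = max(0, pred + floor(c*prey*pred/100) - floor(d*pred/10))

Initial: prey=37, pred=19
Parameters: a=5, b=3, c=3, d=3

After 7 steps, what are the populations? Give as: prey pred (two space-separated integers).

Answer: 0 18

Derivation:
Step 1: prey: 37+18-21=34; pred: 19+21-5=35
Step 2: prey: 34+17-35=16; pred: 35+35-10=60
Step 3: prey: 16+8-28=0; pred: 60+28-18=70
Step 4: prey: 0+0-0=0; pred: 70+0-21=49
Step 5: prey: 0+0-0=0; pred: 49+0-14=35
Step 6: prey: 0+0-0=0; pred: 35+0-10=25
Step 7: prey: 0+0-0=0; pred: 25+0-7=18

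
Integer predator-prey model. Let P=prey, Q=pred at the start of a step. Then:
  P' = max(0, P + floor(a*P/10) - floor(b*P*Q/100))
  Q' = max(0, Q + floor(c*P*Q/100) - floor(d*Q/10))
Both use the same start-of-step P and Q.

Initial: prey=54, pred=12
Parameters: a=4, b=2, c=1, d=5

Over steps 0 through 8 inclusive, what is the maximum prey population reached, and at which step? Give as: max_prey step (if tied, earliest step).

Step 1: prey: 54+21-12=63; pred: 12+6-6=12
Step 2: prey: 63+25-15=73; pred: 12+7-6=13
Step 3: prey: 73+29-18=84; pred: 13+9-6=16
Step 4: prey: 84+33-26=91; pred: 16+13-8=21
Step 5: prey: 91+36-38=89; pred: 21+19-10=30
Step 6: prey: 89+35-53=71; pred: 30+26-15=41
Step 7: prey: 71+28-58=41; pred: 41+29-20=50
Step 8: prey: 41+16-41=16; pred: 50+20-25=45
Max prey = 91 at step 4

Answer: 91 4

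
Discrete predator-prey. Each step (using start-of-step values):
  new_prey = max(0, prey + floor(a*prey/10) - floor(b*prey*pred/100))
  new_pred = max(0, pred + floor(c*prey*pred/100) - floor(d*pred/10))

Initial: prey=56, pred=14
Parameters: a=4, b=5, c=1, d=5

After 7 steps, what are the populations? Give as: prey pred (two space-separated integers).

Answer: 34 1

Derivation:
Step 1: prey: 56+22-39=39; pred: 14+7-7=14
Step 2: prey: 39+15-27=27; pred: 14+5-7=12
Step 3: prey: 27+10-16=21; pred: 12+3-6=9
Step 4: prey: 21+8-9=20; pred: 9+1-4=6
Step 5: prey: 20+8-6=22; pred: 6+1-3=4
Step 6: prey: 22+8-4=26; pred: 4+0-2=2
Step 7: prey: 26+10-2=34; pred: 2+0-1=1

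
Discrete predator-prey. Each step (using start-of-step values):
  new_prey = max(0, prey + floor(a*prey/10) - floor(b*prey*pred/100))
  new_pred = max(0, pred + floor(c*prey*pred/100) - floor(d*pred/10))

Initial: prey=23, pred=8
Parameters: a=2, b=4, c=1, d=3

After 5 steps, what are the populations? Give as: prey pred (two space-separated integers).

Step 1: prey: 23+4-7=20; pred: 8+1-2=7
Step 2: prey: 20+4-5=19; pred: 7+1-2=6
Step 3: prey: 19+3-4=18; pred: 6+1-1=6
Step 4: prey: 18+3-4=17; pred: 6+1-1=6
Step 5: prey: 17+3-4=16; pred: 6+1-1=6

Answer: 16 6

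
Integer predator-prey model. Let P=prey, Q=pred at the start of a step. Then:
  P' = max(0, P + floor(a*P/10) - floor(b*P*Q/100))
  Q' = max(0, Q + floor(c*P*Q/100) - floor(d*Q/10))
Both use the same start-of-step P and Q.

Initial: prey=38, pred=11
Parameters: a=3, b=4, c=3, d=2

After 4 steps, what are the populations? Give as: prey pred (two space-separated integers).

Step 1: prey: 38+11-16=33; pred: 11+12-2=21
Step 2: prey: 33+9-27=15; pred: 21+20-4=37
Step 3: prey: 15+4-22=0; pred: 37+16-7=46
Step 4: prey: 0+0-0=0; pred: 46+0-9=37

Answer: 0 37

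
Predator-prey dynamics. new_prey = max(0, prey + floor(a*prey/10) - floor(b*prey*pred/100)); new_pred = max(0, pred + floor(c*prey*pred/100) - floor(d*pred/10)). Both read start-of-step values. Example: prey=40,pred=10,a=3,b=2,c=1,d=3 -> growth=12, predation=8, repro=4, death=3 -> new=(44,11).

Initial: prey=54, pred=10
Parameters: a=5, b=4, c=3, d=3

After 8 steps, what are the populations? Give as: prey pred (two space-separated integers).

Step 1: prey: 54+27-21=60; pred: 10+16-3=23
Step 2: prey: 60+30-55=35; pred: 23+41-6=58
Step 3: prey: 35+17-81=0; pred: 58+60-17=101
Step 4: prey: 0+0-0=0; pred: 101+0-30=71
Step 5: prey: 0+0-0=0; pred: 71+0-21=50
Step 6: prey: 0+0-0=0; pred: 50+0-15=35
Step 7: prey: 0+0-0=0; pred: 35+0-10=25
Step 8: prey: 0+0-0=0; pred: 25+0-7=18

Answer: 0 18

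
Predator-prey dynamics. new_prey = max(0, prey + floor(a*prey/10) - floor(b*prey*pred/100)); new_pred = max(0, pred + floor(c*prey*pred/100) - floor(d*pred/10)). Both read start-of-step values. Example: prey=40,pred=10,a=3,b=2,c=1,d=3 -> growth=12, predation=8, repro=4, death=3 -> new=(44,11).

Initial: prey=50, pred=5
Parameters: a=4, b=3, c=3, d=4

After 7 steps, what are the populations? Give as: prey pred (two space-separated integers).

Answer: 0 29

Derivation:
Step 1: prey: 50+20-7=63; pred: 5+7-2=10
Step 2: prey: 63+25-18=70; pred: 10+18-4=24
Step 3: prey: 70+28-50=48; pred: 24+50-9=65
Step 4: prey: 48+19-93=0; pred: 65+93-26=132
Step 5: prey: 0+0-0=0; pred: 132+0-52=80
Step 6: prey: 0+0-0=0; pred: 80+0-32=48
Step 7: prey: 0+0-0=0; pred: 48+0-19=29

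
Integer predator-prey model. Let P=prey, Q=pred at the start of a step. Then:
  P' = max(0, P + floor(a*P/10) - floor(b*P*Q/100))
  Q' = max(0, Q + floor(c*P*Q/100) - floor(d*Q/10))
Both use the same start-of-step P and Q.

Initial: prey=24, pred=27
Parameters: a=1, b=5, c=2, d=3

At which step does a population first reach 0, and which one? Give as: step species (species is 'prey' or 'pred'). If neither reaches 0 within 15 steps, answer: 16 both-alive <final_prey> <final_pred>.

Answer: 1 prey

Derivation:
Step 1: prey: 24+2-32=0; pred: 27+12-8=31
First extinction: prey at step 1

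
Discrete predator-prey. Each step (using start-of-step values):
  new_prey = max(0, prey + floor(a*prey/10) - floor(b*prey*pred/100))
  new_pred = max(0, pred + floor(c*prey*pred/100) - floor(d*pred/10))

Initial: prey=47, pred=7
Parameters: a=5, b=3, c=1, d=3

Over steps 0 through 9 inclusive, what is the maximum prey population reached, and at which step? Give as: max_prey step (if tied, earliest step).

Answer: 100 4

Derivation:
Step 1: prey: 47+23-9=61; pred: 7+3-2=8
Step 2: prey: 61+30-14=77; pred: 8+4-2=10
Step 3: prey: 77+38-23=92; pred: 10+7-3=14
Step 4: prey: 92+46-38=100; pred: 14+12-4=22
Step 5: prey: 100+50-66=84; pred: 22+22-6=38
Step 6: prey: 84+42-95=31; pred: 38+31-11=58
Step 7: prey: 31+15-53=0; pred: 58+17-17=58
Step 8: prey: 0+0-0=0; pred: 58+0-17=41
Step 9: prey: 0+0-0=0; pred: 41+0-12=29
Max prey = 100 at step 4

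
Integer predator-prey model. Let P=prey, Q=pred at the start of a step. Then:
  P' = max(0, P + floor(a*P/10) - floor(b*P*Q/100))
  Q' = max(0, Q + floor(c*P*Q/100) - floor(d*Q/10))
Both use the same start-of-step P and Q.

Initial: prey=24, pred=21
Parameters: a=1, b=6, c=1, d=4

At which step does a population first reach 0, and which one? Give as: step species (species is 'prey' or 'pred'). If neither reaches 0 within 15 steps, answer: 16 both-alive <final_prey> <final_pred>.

Step 1: prey: 24+2-30=0; pred: 21+5-8=18
First extinction: prey at step 1

Answer: 1 prey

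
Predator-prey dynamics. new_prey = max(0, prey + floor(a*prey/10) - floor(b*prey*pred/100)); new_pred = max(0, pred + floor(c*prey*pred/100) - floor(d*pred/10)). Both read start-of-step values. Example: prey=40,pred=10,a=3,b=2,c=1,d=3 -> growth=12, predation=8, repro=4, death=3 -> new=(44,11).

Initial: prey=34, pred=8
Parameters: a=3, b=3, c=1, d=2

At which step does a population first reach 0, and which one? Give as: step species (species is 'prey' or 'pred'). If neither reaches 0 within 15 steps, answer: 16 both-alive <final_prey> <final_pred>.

Step 1: prey: 34+10-8=36; pred: 8+2-1=9
Step 2: prey: 36+10-9=37; pred: 9+3-1=11
Step 3: prey: 37+11-12=36; pred: 11+4-2=13
Step 4: prey: 36+10-14=32; pred: 13+4-2=15
Step 5: prey: 32+9-14=27; pred: 15+4-3=16
Step 6: prey: 27+8-12=23; pred: 16+4-3=17
Step 7: prey: 23+6-11=18; pred: 17+3-3=17
Step 8: prey: 18+5-9=14; pred: 17+3-3=17
Step 9: prey: 14+4-7=11; pred: 17+2-3=16
Step 10: prey: 11+3-5=9; pred: 16+1-3=14
Step 11: prey: 9+2-3=8; pred: 14+1-2=13
Step 12: prey: 8+2-3=7; pred: 13+1-2=12
Step 13: prey: 7+2-2=7; pred: 12+0-2=10
Step 14: prey: 7+2-2=7; pred: 10+0-2=8
Step 15: prey: 7+2-1=8; pred: 8+0-1=7
No extinction within 15 steps

Answer: 16 both-alive 8 7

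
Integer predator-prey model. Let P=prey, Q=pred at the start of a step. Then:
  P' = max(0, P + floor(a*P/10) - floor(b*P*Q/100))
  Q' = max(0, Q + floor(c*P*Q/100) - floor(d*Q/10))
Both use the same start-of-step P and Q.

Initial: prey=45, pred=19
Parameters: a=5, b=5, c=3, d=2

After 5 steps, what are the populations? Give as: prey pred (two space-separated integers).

Answer: 0 33

Derivation:
Step 1: prey: 45+22-42=25; pred: 19+25-3=41
Step 2: prey: 25+12-51=0; pred: 41+30-8=63
Step 3: prey: 0+0-0=0; pred: 63+0-12=51
Step 4: prey: 0+0-0=0; pred: 51+0-10=41
Step 5: prey: 0+0-0=0; pred: 41+0-8=33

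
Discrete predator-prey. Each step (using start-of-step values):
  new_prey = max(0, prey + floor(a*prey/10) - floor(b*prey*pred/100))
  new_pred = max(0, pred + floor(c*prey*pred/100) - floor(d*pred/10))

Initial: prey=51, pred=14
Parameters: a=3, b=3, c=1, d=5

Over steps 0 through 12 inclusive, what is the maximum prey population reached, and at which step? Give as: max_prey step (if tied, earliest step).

Step 1: prey: 51+15-21=45; pred: 14+7-7=14
Step 2: prey: 45+13-18=40; pred: 14+6-7=13
Step 3: prey: 40+12-15=37; pred: 13+5-6=12
Step 4: prey: 37+11-13=35; pred: 12+4-6=10
Step 5: prey: 35+10-10=35; pred: 10+3-5=8
Step 6: prey: 35+10-8=37; pred: 8+2-4=6
Step 7: prey: 37+11-6=42; pred: 6+2-3=5
Step 8: prey: 42+12-6=48; pred: 5+2-2=5
Step 9: prey: 48+14-7=55; pred: 5+2-2=5
Step 10: prey: 55+16-8=63; pred: 5+2-2=5
Step 11: prey: 63+18-9=72; pred: 5+3-2=6
Step 12: prey: 72+21-12=81; pred: 6+4-3=7
Max prey = 81 at step 12

Answer: 81 12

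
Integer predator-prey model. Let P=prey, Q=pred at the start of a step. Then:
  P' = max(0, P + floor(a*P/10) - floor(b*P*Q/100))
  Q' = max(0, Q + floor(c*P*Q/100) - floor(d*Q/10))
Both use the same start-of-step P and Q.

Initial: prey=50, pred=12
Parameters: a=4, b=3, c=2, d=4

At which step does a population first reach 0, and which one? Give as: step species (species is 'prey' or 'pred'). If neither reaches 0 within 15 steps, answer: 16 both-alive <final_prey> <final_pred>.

Answer: 5 prey

Derivation:
Step 1: prey: 50+20-18=52; pred: 12+12-4=20
Step 2: prey: 52+20-31=41; pred: 20+20-8=32
Step 3: prey: 41+16-39=18; pred: 32+26-12=46
Step 4: prey: 18+7-24=1; pred: 46+16-18=44
Step 5: prey: 1+0-1=0; pred: 44+0-17=27
First extinction: prey at step 5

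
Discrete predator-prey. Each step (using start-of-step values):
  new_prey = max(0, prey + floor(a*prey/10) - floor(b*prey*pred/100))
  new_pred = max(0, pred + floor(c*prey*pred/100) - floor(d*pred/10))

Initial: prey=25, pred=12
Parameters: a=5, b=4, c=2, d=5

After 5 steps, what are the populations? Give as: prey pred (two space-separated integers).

Answer: 25 12

Derivation:
Step 1: prey: 25+12-12=25; pred: 12+6-6=12
Step 2: prey: 25+12-12=25; pred: 12+6-6=12
Step 3: prey: 25+12-12=25; pred: 12+6-6=12
Step 4: prey: 25+12-12=25; pred: 12+6-6=12
Step 5: prey: 25+12-12=25; pred: 12+6-6=12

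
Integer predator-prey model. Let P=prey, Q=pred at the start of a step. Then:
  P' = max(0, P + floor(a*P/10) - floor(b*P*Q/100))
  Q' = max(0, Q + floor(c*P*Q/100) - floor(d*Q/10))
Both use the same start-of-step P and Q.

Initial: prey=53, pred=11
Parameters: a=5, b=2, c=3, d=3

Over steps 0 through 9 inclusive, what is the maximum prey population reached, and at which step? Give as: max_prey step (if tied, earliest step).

Step 1: prey: 53+26-11=68; pred: 11+17-3=25
Step 2: prey: 68+34-34=68; pred: 25+51-7=69
Step 3: prey: 68+34-93=9; pred: 69+140-20=189
Step 4: prey: 9+4-34=0; pred: 189+51-56=184
Step 5: prey: 0+0-0=0; pred: 184+0-55=129
Step 6: prey: 0+0-0=0; pred: 129+0-38=91
Step 7: prey: 0+0-0=0; pred: 91+0-27=64
Step 8: prey: 0+0-0=0; pred: 64+0-19=45
Step 9: prey: 0+0-0=0; pred: 45+0-13=32
Max prey = 68 at step 1

Answer: 68 1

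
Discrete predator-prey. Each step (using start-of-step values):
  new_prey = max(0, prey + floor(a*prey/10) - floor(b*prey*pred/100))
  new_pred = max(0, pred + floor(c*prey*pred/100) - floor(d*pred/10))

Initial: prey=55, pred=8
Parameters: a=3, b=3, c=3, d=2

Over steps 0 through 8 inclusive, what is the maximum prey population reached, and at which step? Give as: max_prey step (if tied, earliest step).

Step 1: prey: 55+16-13=58; pred: 8+13-1=20
Step 2: prey: 58+17-34=41; pred: 20+34-4=50
Step 3: prey: 41+12-61=0; pred: 50+61-10=101
Step 4: prey: 0+0-0=0; pred: 101+0-20=81
Step 5: prey: 0+0-0=0; pred: 81+0-16=65
Step 6: prey: 0+0-0=0; pred: 65+0-13=52
Step 7: prey: 0+0-0=0; pred: 52+0-10=42
Step 8: prey: 0+0-0=0; pred: 42+0-8=34
Max prey = 58 at step 1

Answer: 58 1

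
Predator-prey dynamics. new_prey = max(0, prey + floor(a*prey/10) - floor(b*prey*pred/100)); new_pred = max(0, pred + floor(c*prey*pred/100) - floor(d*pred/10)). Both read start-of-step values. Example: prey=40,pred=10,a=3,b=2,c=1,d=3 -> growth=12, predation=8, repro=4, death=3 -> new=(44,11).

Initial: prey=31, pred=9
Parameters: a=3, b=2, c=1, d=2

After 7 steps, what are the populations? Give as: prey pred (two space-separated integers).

Step 1: prey: 31+9-5=35; pred: 9+2-1=10
Step 2: prey: 35+10-7=38; pred: 10+3-2=11
Step 3: prey: 38+11-8=41; pred: 11+4-2=13
Step 4: prey: 41+12-10=43; pred: 13+5-2=16
Step 5: prey: 43+12-13=42; pred: 16+6-3=19
Step 6: prey: 42+12-15=39; pred: 19+7-3=23
Step 7: prey: 39+11-17=33; pred: 23+8-4=27

Answer: 33 27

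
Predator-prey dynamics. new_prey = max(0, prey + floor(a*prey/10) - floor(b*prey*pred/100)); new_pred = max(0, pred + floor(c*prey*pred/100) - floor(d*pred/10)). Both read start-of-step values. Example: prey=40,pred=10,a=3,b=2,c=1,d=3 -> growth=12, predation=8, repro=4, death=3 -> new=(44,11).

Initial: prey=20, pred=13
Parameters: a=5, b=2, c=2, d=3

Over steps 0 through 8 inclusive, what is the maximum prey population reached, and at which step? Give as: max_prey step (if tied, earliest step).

Answer: 36 4

Derivation:
Step 1: prey: 20+10-5=25; pred: 13+5-3=15
Step 2: prey: 25+12-7=30; pred: 15+7-4=18
Step 3: prey: 30+15-10=35; pred: 18+10-5=23
Step 4: prey: 35+17-16=36; pred: 23+16-6=33
Step 5: prey: 36+18-23=31; pred: 33+23-9=47
Step 6: prey: 31+15-29=17; pred: 47+29-14=62
Step 7: prey: 17+8-21=4; pred: 62+21-18=65
Step 8: prey: 4+2-5=1; pred: 65+5-19=51
Max prey = 36 at step 4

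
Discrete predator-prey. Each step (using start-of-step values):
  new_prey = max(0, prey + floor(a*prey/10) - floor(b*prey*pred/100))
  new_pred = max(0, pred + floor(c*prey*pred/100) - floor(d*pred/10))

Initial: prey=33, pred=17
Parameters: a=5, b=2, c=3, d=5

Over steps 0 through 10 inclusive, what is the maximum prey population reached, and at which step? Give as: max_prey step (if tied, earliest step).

Step 1: prey: 33+16-11=38; pred: 17+16-8=25
Step 2: prey: 38+19-19=38; pred: 25+28-12=41
Step 3: prey: 38+19-31=26; pred: 41+46-20=67
Step 4: prey: 26+13-34=5; pred: 67+52-33=86
Step 5: prey: 5+2-8=0; pred: 86+12-43=55
Step 6: prey: 0+0-0=0; pred: 55+0-27=28
Step 7: prey: 0+0-0=0; pred: 28+0-14=14
Step 8: prey: 0+0-0=0; pred: 14+0-7=7
Step 9: prey: 0+0-0=0; pred: 7+0-3=4
Step 10: prey: 0+0-0=0; pred: 4+0-2=2
Max prey = 38 at step 1

Answer: 38 1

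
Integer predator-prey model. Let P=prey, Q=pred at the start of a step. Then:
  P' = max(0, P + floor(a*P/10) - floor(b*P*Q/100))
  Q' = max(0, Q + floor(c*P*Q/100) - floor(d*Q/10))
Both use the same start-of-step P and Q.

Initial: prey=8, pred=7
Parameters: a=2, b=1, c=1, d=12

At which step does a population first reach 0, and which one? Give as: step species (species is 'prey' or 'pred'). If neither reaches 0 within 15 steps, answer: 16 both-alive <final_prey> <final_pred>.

Answer: 1 pred

Derivation:
Step 1: prey: 8+1-0=9; pred: 7+0-8=0
First extinction: pred at step 1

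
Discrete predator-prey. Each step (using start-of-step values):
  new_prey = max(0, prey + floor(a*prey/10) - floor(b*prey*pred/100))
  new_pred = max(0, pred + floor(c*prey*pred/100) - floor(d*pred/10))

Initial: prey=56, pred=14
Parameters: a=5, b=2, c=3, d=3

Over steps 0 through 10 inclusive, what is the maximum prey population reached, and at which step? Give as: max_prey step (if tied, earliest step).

Step 1: prey: 56+28-15=69; pred: 14+23-4=33
Step 2: prey: 69+34-45=58; pred: 33+68-9=92
Step 3: prey: 58+29-106=0; pred: 92+160-27=225
Step 4: prey: 0+0-0=0; pred: 225+0-67=158
Step 5: prey: 0+0-0=0; pred: 158+0-47=111
Step 6: prey: 0+0-0=0; pred: 111+0-33=78
Step 7: prey: 0+0-0=0; pred: 78+0-23=55
Step 8: prey: 0+0-0=0; pred: 55+0-16=39
Step 9: prey: 0+0-0=0; pred: 39+0-11=28
Step 10: prey: 0+0-0=0; pred: 28+0-8=20
Max prey = 69 at step 1

Answer: 69 1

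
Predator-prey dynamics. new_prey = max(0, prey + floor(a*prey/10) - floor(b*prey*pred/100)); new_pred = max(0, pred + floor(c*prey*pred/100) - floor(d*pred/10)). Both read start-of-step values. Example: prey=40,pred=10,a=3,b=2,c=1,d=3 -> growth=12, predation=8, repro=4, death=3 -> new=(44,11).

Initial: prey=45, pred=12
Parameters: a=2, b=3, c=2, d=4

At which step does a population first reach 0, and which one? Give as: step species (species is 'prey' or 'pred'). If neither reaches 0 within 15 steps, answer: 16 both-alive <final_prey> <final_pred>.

Step 1: prey: 45+9-16=38; pred: 12+10-4=18
Step 2: prey: 38+7-20=25; pred: 18+13-7=24
Step 3: prey: 25+5-18=12; pred: 24+12-9=27
Step 4: prey: 12+2-9=5; pred: 27+6-10=23
Step 5: prey: 5+1-3=3; pred: 23+2-9=16
Step 6: prey: 3+0-1=2; pred: 16+0-6=10
Step 7: prey: 2+0-0=2; pred: 10+0-4=6
Step 8: prey: 2+0-0=2; pred: 6+0-2=4
Step 9: prey: 2+0-0=2; pred: 4+0-1=3
Step 10: prey: 2+0-0=2; pred: 3+0-1=2
Step 11: prey: 2+0-0=2; pred: 2+0-0=2
Steps 12-15: state stable at prey=2, pred=2 (no change)
No extinction within 15 steps

Answer: 16 both-alive 2 2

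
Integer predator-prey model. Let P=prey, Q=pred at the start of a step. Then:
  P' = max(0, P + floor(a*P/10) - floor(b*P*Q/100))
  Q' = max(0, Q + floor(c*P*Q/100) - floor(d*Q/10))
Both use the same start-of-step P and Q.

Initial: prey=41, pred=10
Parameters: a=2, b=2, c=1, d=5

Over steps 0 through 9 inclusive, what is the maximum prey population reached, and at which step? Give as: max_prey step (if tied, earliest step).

Step 1: prey: 41+8-8=41; pred: 10+4-5=9
Step 2: prey: 41+8-7=42; pred: 9+3-4=8
Step 3: prey: 42+8-6=44; pred: 8+3-4=7
Step 4: prey: 44+8-6=46; pred: 7+3-3=7
Step 5: prey: 46+9-6=49; pred: 7+3-3=7
Step 6: prey: 49+9-6=52; pred: 7+3-3=7
Step 7: prey: 52+10-7=55; pred: 7+3-3=7
Step 8: prey: 55+11-7=59; pred: 7+3-3=7
Step 9: prey: 59+11-8=62; pred: 7+4-3=8
Max prey = 62 at step 9

Answer: 62 9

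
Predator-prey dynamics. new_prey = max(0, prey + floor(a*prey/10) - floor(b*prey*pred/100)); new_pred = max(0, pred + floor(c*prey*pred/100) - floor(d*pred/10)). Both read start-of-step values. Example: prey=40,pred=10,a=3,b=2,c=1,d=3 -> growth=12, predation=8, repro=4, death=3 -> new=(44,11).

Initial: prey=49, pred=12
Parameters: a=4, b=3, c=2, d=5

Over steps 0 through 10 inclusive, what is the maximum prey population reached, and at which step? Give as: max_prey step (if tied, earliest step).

Answer: 51 1

Derivation:
Step 1: prey: 49+19-17=51; pred: 12+11-6=17
Step 2: prey: 51+20-26=45; pred: 17+17-8=26
Step 3: prey: 45+18-35=28; pred: 26+23-13=36
Step 4: prey: 28+11-30=9; pred: 36+20-18=38
Step 5: prey: 9+3-10=2; pred: 38+6-19=25
Step 6: prey: 2+0-1=1; pred: 25+1-12=14
Step 7: prey: 1+0-0=1; pred: 14+0-7=7
Step 8: prey: 1+0-0=1; pred: 7+0-3=4
Step 9: prey: 1+0-0=1; pred: 4+0-2=2
Step 10: prey: 1+0-0=1; pred: 2+0-1=1
Max prey = 51 at step 1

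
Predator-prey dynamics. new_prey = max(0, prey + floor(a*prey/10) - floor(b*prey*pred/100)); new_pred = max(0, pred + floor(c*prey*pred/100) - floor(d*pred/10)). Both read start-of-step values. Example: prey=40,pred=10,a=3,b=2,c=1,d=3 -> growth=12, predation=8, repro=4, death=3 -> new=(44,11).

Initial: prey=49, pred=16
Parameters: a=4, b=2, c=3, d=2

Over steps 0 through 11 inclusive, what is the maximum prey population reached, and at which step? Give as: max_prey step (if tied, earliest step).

Answer: 53 1

Derivation:
Step 1: prey: 49+19-15=53; pred: 16+23-3=36
Step 2: prey: 53+21-38=36; pred: 36+57-7=86
Step 3: prey: 36+14-61=0; pred: 86+92-17=161
Step 4: prey: 0+0-0=0; pred: 161+0-32=129
Step 5: prey: 0+0-0=0; pred: 129+0-25=104
Step 6: prey: 0+0-0=0; pred: 104+0-20=84
Step 7: prey: 0+0-0=0; pred: 84+0-16=68
Step 8: prey: 0+0-0=0; pred: 68+0-13=55
Step 9: prey: 0+0-0=0; pred: 55+0-11=44
Step 10: prey: 0+0-0=0; pred: 44+0-8=36
Step 11: prey: 0+0-0=0; pred: 36+0-7=29
Max prey = 53 at step 1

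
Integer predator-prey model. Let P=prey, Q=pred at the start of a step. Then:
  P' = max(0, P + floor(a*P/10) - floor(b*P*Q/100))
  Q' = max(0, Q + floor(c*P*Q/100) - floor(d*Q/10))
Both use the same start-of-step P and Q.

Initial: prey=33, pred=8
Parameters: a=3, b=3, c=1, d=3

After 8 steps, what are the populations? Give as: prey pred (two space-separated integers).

Step 1: prey: 33+9-7=35; pred: 8+2-2=8
Step 2: prey: 35+10-8=37; pred: 8+2-2=8
Step 3: prey: 37+11-8=40; pred: 8+2-2=8
Step 4: prey: 40+12-9=43; pred: 8+3-2=9
Step 5: prey: 43+12-11=44; pred: 9+3-2=10
Step 6: prey: 44+13-13=44; pred: 10+4-3=11
Step 7: prey: 44+13-14=43; pred: 11+4-3=12
Step 8: prey: 43+12-15=40; pred: 12+5-3=14

Answer: 40 14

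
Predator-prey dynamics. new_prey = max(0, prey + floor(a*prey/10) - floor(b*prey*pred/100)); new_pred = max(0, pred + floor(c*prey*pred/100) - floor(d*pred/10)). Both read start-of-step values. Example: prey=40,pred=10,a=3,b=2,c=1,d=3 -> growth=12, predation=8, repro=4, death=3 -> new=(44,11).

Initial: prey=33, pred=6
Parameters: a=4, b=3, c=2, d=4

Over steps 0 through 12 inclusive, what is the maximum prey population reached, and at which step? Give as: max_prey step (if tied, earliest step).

Answer: 54 3

Derivation:
Step 1: prey: 33+13-5=41; pred: 6+3-2=7
Step 2: prey: 41+16-8=49; pred: 7+5-2=10
Step 3: prey: 49+19-14=54; pred: 10+9-4=15
Step 4: prey: 54+21-24=51; pred: 15+16-6=25
Step 5: prey: 51+20-38=33; pred: 25+25-10=40
Step 6: prey: 33+13-39=7; pred: 40+26-16=50
Step 7: prey: 7+2-10=0; pred: 50+7-20=37
Step 8: prey: 0+0-0=0; pred: 37+0-14=23
Step 9: prey: 0+0-0=0; pred: 23+0-9=14
Step 10: prey: 0+0-0=0; pred: 14+0-5=9
Step 11: prey: 0+0-0=0; pred: 9+0-3=6
Step 12: prey: 0+0-0=0; pred: 6+0-2=4
Max prey = 54 at step 3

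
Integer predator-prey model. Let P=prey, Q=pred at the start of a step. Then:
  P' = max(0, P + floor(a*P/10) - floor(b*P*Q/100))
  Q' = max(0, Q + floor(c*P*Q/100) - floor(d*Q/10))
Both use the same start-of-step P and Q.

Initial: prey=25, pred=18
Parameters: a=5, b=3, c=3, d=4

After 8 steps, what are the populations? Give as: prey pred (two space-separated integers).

Answer: 4 6

Derivation:
Step 1: prey: 25+12-13=24; pred: 18+13-7=24
Step 2: prey: 24+12-17=19; pred: 24+17-9=32
Step 3: prey: 19+9-18=10; pred: 32+18-12=38
Step 4: prey: 10+5-11=4; pred: 38+11-15=34
Step 5: prey: 4+2-4=2; pred: 34+4-13=25
Step 6: prey: 2+1-1=2; pred: 25+1-10=16
Step 7: prey: 2+1-0=3; pred: 16+0-6=10
Step 8: prey: 3+1-0=4; pred: 10+0-4=6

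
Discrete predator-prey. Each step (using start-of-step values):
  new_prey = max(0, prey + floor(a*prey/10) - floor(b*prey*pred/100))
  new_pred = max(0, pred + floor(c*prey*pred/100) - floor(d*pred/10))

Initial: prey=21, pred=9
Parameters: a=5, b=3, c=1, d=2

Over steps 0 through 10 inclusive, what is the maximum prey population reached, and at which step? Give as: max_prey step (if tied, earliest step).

Answer: 54 6

Derivation:
Step 1: prey: 21+10-5=26; pred: 9+1-1=9
Step 2: prey: 26+13-7=32; pred: 9+2-1=10
Step 3: prey: 32+16-9=39; pred: 10+3-2=11
Step 4: prey: 39+19-12=46; pred: 11+4-2=13
Step 5: prey: 46+23-17=52; pred: 13+5-2=16
Step 6: prey: 52+26-24=54; pred: 16+8-3=21
Step 7: prey: 54+27-34=47; pred: 21+11-4=28
Step 8: prey: 47+23-39=31; pred: 28+13-5=36
Step 9: prey: 31+15-33=13; pred: 36+11-7=40
Step 10: prey: 13+6-15=4; pred: 40+5-8=37
Max prey = 54 at step 6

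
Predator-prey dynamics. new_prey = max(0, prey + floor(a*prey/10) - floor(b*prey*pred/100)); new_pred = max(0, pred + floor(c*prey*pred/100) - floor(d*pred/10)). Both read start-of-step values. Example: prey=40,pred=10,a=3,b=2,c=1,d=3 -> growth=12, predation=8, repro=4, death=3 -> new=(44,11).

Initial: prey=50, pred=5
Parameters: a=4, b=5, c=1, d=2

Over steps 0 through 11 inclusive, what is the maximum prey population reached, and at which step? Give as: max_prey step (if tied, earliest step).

Answer: 64 2

Derivation:
Step 1: prey: 50+20-12=58; pred: 5+2-1=6
Step 2: prey: 58+23-17=64; pred: 6+3-1=8
Step 3: prey: 64+25-25=64; pred: 8+5-1=12
Step 4: prey: 64+25-38=51; pred: 12+7-2=17
Step 5: prey: 51+20-43=28; pred: 17+8-3=22
Step 6: prey: 28+11-30=9; pred: 22+6-4=24
Step 7: prey: 9+3-10=2; pred: 24+2-4=22
Step 8: prey: 2+0-2=0; pred: 22+0-4=18
Step 9: prey: 0+0-0=0; pred: 18+0-3=15
Step 10: prey: 0+0-0=0; pred: 15+0-3=12
Step 11: prey: 0+0-0=0; pred: 12+0-2=10
Max prey = 64 at step 2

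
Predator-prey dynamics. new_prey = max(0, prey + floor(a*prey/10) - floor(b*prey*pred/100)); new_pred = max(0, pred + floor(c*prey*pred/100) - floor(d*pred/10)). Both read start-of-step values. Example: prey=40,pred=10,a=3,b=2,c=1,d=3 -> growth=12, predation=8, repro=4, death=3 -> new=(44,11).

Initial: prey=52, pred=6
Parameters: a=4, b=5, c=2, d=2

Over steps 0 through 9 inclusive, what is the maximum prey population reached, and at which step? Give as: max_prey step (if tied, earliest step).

Answer: 57 1

Derivation:
Step 1: prey: 52+20-15=57; pred: 6+6-1=11
Step 2: prey: 57+22-31=48; pred: 11+12-2=21
Step 3: prey: 48+19-50=17; pred: 21+20-4=37
Step 4: prey: 17+6-31=0; pred: 37+12-7=42
Step 5: prey: 0+0-0=0; pred: 42+0-8=34
Step 6: prey: 0+0-0=0; pred: 34+0-6=28
Step 7: prey: 0+0-0=0; pred: 28+0-5=23
Step 8: prey: 0+0-0=0; pred: 23+0-4=19
Step 9: prey: 0+0-0=0; pred: 19+0-3=16
Max prey = 57 at step 1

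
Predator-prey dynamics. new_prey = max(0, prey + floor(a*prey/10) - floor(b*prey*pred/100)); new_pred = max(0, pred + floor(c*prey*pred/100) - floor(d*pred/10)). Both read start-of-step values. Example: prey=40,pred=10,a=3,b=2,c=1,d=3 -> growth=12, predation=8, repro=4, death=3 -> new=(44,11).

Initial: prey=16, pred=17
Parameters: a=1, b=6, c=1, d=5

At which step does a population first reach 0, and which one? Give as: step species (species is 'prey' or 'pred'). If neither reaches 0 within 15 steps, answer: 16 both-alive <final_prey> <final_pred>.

Answer: 16 both-alive 1 1

Derivation:
Step 1: prey: 16+1-16=1; pred: 17+2-8=11
Step 2: prey: 1+0-0=1; pred: 11+0-5=6
Step 3: prey: 1+0-0=1; pred: 6+0-3=3
Step 4: prey: 1+0-0=1; pred: 3+0-1=2
Step 5: prey: 1+0-0=1; pred: 2+0-1=1
Step 6: prey: 1+0-0=1; pred: 1+0-0=1
Steps 7-15: state stable at prey=1, pred=1 (no change)
No extinction within 15 steps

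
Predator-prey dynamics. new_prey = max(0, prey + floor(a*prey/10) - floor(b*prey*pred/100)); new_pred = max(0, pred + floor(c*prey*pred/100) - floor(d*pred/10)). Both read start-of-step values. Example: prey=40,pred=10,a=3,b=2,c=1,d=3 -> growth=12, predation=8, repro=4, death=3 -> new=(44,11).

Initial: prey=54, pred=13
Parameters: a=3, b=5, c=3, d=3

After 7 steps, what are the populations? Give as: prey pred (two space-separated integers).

Step 1: prey: 54+16-35=35; pred: 13+21-3=31
Step 2: prey: 35+10-54=0; pred: 31+32-9=54
Step 3: prey: 0+0-0=0; pred: 54+0-16=38
Step 4: prey: 0+0-0=0; pred: 38+0-11=27
Step 5: prey: 0+0-0=0; pred: 27+0-8=19
Step 6: prey: 0+0-0=0; pred: 19+0-5=14
Step 7: prey: 0+0-0=0; pred: 14+0-4=10

Answer: 0 10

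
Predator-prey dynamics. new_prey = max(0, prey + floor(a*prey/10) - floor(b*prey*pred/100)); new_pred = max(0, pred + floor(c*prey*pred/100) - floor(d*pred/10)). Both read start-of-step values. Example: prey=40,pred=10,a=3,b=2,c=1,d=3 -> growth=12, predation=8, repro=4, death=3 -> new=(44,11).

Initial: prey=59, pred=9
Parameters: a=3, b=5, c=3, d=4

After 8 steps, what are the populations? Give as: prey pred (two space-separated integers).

Step 1: prey: 59+17-26=50; pred: 9+15-3=21
Step 2: prey: 50+15-52=13; pred: 21+31-8=44
Step 3: prey: 13+3-28=0; pred: 44+17-17=44
Step 4: prey: 0+0-0=0; pred: 44+0-17=27
Step 5: prey: 0+0-0=0; pred: 27+0-10=17
Step 6: prey: 0+0-0=0; pred: 17+0-6=11
Step 7: prey: 0+0-0=0; pred: 11+0-4=7
Step 8: prey: 0+0-0=0; pred: 7+0-2=5

Answer: 0 5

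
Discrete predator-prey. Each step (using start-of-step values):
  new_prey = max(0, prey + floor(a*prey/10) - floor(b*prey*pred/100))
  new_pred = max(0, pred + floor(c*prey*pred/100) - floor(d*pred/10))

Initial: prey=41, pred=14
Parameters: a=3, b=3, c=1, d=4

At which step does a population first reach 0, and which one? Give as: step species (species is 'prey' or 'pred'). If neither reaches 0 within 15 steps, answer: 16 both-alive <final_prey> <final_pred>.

Answer: 16 both-alive 79 6

Derivation:
Step 1: prey: 41+12-17=36; pred: 14+5-5=14
Step 2: prey: 36+10-15=31; pred: 14+5-5=14
Step 3: prey: 31+9-13=27; pred: 14+4-5=13
Step 4: prey: 27+8-10=25; pred: 13+3-5=11
Step 5: prey: 25+7-8=24; pred: 11+2-4=9
Step 6: prey: 24+7-6=25; pred: 9+2-3=8
Step 7: prey: 25+7-6=26; pred: 8+2-3=7
Step 8: prey: 26+7-5=28; pred: 7+1-2=6
Step 9: prey: 28+8-5=31; pred: 6+1-2=5
Step 10: prey: 31+9-4=36; pred: 5+1-2=4
Step 11: prey: 36+10-4=42; pred: 4+1-1=4
Step 12: prey: 42+12-5=49; pred: 4+1-1=4
Step 13: prey: 49+14-5=58; pred: 4+1-1=4
Step 14: prey: 58+17-6=69; pred: 4+2-1=5
Step 15: prey: 69+20-10=79; pred: 5+3-2=6
No extinction within 15 steps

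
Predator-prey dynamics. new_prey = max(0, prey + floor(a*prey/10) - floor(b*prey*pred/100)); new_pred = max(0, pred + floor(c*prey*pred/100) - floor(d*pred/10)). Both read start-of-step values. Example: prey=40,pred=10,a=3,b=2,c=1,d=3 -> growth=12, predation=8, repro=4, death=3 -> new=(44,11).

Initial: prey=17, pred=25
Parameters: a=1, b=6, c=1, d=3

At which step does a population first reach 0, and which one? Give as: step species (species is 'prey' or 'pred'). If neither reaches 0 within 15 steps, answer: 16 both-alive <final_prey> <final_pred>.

Step 1: prey: 17+1-25=0; pred: 25+4-7=22
First extinction: prey at step 1

Answer: 1 prey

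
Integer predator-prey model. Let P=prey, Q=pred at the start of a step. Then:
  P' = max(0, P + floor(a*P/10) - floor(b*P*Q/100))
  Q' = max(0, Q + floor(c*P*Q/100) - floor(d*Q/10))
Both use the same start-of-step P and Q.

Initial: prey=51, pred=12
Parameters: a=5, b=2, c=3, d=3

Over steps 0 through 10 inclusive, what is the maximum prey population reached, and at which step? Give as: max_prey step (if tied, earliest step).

Step 1: prey: 51+25-12=64; pred: 12+18-3=27
Step 2: prey: 64+32-34=62; pred: 27+51-8=70
Step 3: prey: 62+31-86=7; pred: 70+130-21=179
Step 4: prey: 7+3-25=0; pred: 179+37-53=163
Step 5: prey: 0+0-0=0; pred: 163+0-48=115
Step 6: prey: 0+0-0=0; pred: 115+0-34=81
Step 7: prey: 0+0-0=0; pred: 81+0-24=57
Step 8: prey: 0+0-0=0; pred: 57+0-17=40
Step 9: prey: 0+0-0=0; pred: 40+0-12=28
Step 10: prey: 0+0-0=0; pred: 28+0-8=20
Max prey = 64 at step 1

Answer: 64 1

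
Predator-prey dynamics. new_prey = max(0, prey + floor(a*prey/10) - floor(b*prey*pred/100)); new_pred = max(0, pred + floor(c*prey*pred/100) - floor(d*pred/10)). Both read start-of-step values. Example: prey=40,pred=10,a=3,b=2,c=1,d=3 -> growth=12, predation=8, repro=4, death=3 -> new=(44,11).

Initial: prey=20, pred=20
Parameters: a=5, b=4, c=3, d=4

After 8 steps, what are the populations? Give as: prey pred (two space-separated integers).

Answer: 6 3

Derivation:
Step 1: prey: 20+10-16=14; pred: 20+12-8=24
Step 2: prey: 14+7-13=8; pred: 24+10-9=25
Step 3: prey: 8+4-8=4; pred: 25+6-10=21
Step 4: prey: 4+2-3=3; pred: 21+2-8=15
Step 5: prey: 3+1-1=3; pred: 15+1-6=10
Step 6: prey: 3+1-1=3; pred: 10+0-4=6
Step 7: prey: 3+1-0=4; pred: 6+0-2=4
Step 8: prey: 4+2-0=6; pred: 4+0-1=3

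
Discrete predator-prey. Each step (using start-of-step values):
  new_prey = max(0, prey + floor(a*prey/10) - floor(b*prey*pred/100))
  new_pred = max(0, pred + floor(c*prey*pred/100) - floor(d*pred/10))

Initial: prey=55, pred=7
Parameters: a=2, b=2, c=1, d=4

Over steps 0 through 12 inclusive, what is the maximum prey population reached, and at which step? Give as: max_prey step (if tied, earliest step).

Answer: 63 3

Derivation:
Step 1: prey: 55+11-7=59; pred: 7+3-2=8
Step 2: prey: 59+11-9=61; pred: 8+4-3=9
Step 3: prey: 61+12-10=63; pred: 9+5-3=11
Step 4: prey: 63+12-13=62; pred: 11+6-4=13
Step 5: prey: 62+12-16=58; pred: 13+8-5=16
Step 6: prey: 58+11-18=51; pred: 16+9-6=19
Step 7: prey: 51+10-19=42; pred: 19+9-7=21
Step 8: prey: 42+8-17=33; pred: 21+8-8=21
Step 9: prey: 33+6-13=26; pred: 21+6-8=19
Step 10: prey: 26+5-9=22; pred: 19+4-7=16
Step 11: prey: 22+4-7=19; pred: 16+3-6=13
Step 12: prey: 19+3-4=18; pred: 13+2-5=10
Max prey = 63 at step 3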